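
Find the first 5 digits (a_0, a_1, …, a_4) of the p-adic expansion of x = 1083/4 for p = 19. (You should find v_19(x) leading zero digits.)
(a_0, …, a_4) = (0, 0, 15, 4, 14)

v_19(1083/4) = 2, so a_0 = ... = a_1 = 0. Factor out: x = 19^2 · u with u = 3/4 a unit in ℤ_19. Expand u iteratively via a_{v+i} = u_i mod 19, u_{i+1} = (u_i − a_{v+i})/19:
  u_0 = 3/4;  a_2 = 15;  u_1 = (u_0 − 15)/19 = -3/4
  u_1 = -3/4;  a_3 = 4;  u_2 = (u_1 − 4)/19 = -1/4
  u_2 = -1/4;  a_4 = 14;  u_3 = (u_2 − 14)/19 = -3/4
Digits: (0, 0, 15, 4, 14).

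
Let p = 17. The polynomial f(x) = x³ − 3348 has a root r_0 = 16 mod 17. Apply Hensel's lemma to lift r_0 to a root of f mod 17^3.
r_2 = 1597 (mod 4913)

Hensel: r_{i+1} = r_i − f(r_i)/f′(r_i) mod 17^{i+2}, where f′(x) = 3x². Iterate:
  r_0 = 16 (mod 17)
  r_1 = 152 (mod 289)
  r_2 = 1597 (mod 4913)
Final: r = 1597 with f(r) ≡ 0 mod 17^3.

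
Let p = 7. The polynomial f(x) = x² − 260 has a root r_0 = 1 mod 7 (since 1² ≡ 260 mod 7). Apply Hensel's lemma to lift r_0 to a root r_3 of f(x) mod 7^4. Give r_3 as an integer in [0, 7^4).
r_3 = 1821 (mod 2401)

Hensel's recurrence: r_{i+1} = r_i − f(r_i)·(f′(r_i))^{-1} mod 7^{i+2}, with f′(x) = 2x. Iterate:
  r_0 = 1 (mod 7)
  r_1 = 8 (mod 49)
  r_2 = 106 (mod 343)
  r_3 = 1821 (mod 2401)
Final: r_3 = 1821, and one checks f(r_3) ≡ 0 mod 7^4.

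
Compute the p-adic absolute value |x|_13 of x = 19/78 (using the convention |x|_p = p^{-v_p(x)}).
|19/78|_13 = 13

Step 1 — compute v_13(x) by factoring powers of 13 out of the numerator and denominator: v_13(19/78) = -1. Step 2 — apply |x|_p = p^{-v_p(x)} = 13^{1} = 13.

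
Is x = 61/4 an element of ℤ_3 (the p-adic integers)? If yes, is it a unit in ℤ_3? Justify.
x ∈ ℤ_3^× (unit); v_3(x) = 0

ℤ_3 = {x ∈ ℚ_3 : v_3(x) ≥ 0} and ℤ_3^× = {x ∈ ℤ_3 : v_3(x) = 0}. Here v_3(61/4) = v_3(num) − v_3(den) = 0; compare against these criteria.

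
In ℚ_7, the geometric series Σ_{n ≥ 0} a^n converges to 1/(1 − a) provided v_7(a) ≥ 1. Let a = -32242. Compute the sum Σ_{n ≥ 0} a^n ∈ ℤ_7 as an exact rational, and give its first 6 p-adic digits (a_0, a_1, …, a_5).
Σ a^n = 1/(1 − a) = 1/32243;  first 6 digits = (1, 0, 0, 4, 0, 5)

v_7(a) = 3 ≥ 1, so the series converges in ℤ_7 to 1/(1 − a) = 1/(1 − (-32242)) = 1/32243. Expand this rational in ℤ_7: compute digits iteratively via d_i = x_i mod 7, x_{i+1} = (x_i − d_i)/7. The first 6 digits are (1, 0, 0, 4, 0, 5).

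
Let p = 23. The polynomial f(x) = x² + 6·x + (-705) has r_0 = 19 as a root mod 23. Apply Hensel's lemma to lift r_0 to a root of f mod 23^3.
r_2 = 9955 (mod 12167)

Hensel: r_{i+1} = r_i − f(r_i)·(f′(r_i))^{-1} mod 23^{i+2}, f′(x) = 2x + 6. Iterate:
  r_0 = 19 (mod 23)
  r_1 = 433 (mod 529)
  r_2 = 9955 (mod 12167)
Final: r = 9955 satisfies f(r) ≡ 0 mod 23^3.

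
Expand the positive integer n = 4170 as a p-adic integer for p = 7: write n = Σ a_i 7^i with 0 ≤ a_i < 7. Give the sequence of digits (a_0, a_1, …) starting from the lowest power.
(a_0, a_1, …) = (5, 0, 1, 5, 1)

Repeated division by 7 gives the digits low-to-high: 4170 = 5 + 1·7^2 + 5·7^3 + 1·7^4. Digit sequence: (5, 0, 1, 5, 1).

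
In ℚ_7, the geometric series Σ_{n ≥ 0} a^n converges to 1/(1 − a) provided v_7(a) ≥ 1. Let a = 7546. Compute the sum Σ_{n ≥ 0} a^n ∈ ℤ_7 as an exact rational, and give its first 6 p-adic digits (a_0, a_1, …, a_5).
Σ a^n = 1/(1 − a) = -1/7545;  first 6 digits = (1, 0, 0, 1, 3, 0)

v_7(a) = 3 ≥ 1, so the series converges in ℤ_7 to 1/(1 − a) = 1/(1 − 7546) = -1/7545. Expand this rational in ℤ_7: compute digits iteratively via d_i = x_i mod 7, x_{i+1} = (x_i − d_i)/7. The first 6 digits are (1, 0, 0, 1, 3, 0).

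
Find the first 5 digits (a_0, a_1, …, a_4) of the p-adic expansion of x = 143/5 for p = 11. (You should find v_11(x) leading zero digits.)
(a_0, …, a_4) = (0, 7, 4, 4, 4)

v_11(143/5) = 1, so a_0 = ... = a_0 = 0. Factor out: x = 11^1 · u with u = 13/5 a unit in ℤ_11. Expand u iteratively via a_{v+i} = u_i mod 11, u_{i+1} = (u_i − a_{v+i})/11:
  u_0 = 13/5;  a_1 = 7;  u_1 = (u_0 − 7)/11 = -2/5
  u_1 = -2/5;  a_2 = 4;  u_2 = (u_1 − 4)/11 = -2/5
  u_2 = -2/5;  a_3 = 4;  u_3 = (u_2 − 4)/11 = -2/5
  u_3 = -2/5;  a_4 = 4;  u_4 = (u_3 − 4)/11 = -2/5
Digits: (0, 7, 4, 4, 4).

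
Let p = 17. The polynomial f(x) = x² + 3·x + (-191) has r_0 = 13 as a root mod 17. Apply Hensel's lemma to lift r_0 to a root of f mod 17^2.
r_1 = 132 (mod 289)

Hensel: r_{i+1} = r_i − f(r_i)·(f′(r_i))^{-1} mod 17^{i+2}, f′(x) = 2x + 3. Iterate:
  r_0 = 13 (mod 17)
  r_1 = 132 (mod 289)
Final: r = 132 satisfies f(r) ≡ 0 mod 17^2.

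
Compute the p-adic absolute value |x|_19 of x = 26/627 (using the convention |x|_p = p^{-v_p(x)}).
|26/627|_19 = 19

Step 1 — compute v_19(x) by factoring powers of 19 out of the numerator and denominator: v_19(26/627) = -1. Step 2 — apply |x|_p = p^{-v_p(x)} = 19^{1} = 19.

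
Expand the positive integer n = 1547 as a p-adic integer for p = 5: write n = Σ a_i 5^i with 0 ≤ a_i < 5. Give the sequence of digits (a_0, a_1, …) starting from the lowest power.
(a_0, a_1, …) = (2, 4, 1, 2, 2)

Repeated division by 5 gives the digits low-to-high: 1547 = 2 + 4·5^1 + 1·5^2 + 2·5^3 + 2·5^4. Digit sequence: (2, 4, 1, 2, 2).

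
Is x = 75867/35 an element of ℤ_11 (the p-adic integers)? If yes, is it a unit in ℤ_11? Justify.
x ∈ ℤ_11 but not a unit; v_11(x) = 3 > 0

ℤ_11 = {x ∈ ℚ_11 : v_11(x) ≥ 0} and ℤ_11^× = {x ∈ ℤ_11 : v_11(x) = 0}. Here v_11(75867/35) = v_11(num) − v_11(den) = 3; compare against these criteria.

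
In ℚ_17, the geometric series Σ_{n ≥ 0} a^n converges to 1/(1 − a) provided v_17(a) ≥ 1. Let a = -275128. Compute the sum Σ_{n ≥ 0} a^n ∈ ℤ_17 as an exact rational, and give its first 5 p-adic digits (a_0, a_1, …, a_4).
Σ a^n = 1/(1 − a) = 1/275129;  first 5 digits = (1, 0, 0, 12, 13)

v_17(a) = 3 ≥ 1, so the series converges in ℤ_17 to 1/(1 − a) = 1/(1 − (-275128)) = 1/275129. Expand this rational in ℤ_17: compute digits iteratively via d_i = x_i mod 17, x_{i+1} = (x_i − d_i)/17. The first 5 digits are (1, 0, 0, 12, 13).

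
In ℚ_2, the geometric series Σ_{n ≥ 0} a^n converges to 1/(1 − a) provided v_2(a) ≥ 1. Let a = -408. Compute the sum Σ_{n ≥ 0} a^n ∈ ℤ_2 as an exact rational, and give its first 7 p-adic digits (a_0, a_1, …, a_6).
Σ a^n = 1/(1 − a) = 1/409;  first 7 digits = (1, 0, 0, 1, 0, 1, 0)

v_2(a) = 3 ≥ 1, so the series converges in ℤ_2 to 1/(1 − a) = 1/(1 − (-408)) = 1/409. Expand this rational in ℤ_2: compute digits iteratively via d_i = x_i mod 2, x_{i+1} = (x_i − d_i)/2. The first 7 digits are (1, 0, 0, 1, 0, 1, 0).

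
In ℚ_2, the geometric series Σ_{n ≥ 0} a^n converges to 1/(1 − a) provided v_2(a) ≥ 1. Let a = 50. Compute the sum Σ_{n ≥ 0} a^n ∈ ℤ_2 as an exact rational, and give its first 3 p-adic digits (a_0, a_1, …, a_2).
Σ a^n = 1/(1 − a) = -1/49;  first 3 digits = (1, 1, 1)

v_2(a) = 1 ≥ 1, so the series converges in ℤ_2 to 1/(1 − a) = 1/(1 − 50) = -1/49. Expand this rational in ℤ_2: compute digits iteratively via d_i = x_i mod 2, x_{i+1} = (x_i − d_i)/2. The first 3 digits are (1, 1, 1).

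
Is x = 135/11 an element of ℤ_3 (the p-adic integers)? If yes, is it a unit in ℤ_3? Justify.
x ∈ ℤ_3 but not a unit; v_3(x) = 3 > 0

ℤ_3 = {x ∈ ℚ_3 : v_3(x) ≥ 0} and ℤ_3^× = {x ∈ ℤ_3 : v_3(x) = 0}. Here v_3(135/11) = v_3(num) − v_3(den) = 3; compare against these criteria.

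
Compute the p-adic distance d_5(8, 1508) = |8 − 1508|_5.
d_5(8, 1508) = 1/125

Step 1 — x − y = 8 − 1508 = -1500. Step 2 — v_5(-1500) = 3 (factor: -1500 = −(5^3 · 12); the sign does not affect v_p). Step 3 — |x − y|_5 = 5^{-3} = 1/125.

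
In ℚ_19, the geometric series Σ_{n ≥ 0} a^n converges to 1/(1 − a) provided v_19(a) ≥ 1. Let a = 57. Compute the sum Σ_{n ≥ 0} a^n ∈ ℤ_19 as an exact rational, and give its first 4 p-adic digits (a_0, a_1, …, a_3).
Σ a^n = 1/(1 − a) = -1/56;  first 4 digits = (1, 3, 9, 8)

v_19(a) = 1 ≥ 1, so the series converges in ℤ_19 to 1/(1 − a) = 1/(1 − 57) = -1/56. Expand this rational in ℤ_19: compute digits iteratively via d_i = x_i mod 19, x_{i+1} = (x_i − d_i)/19. The first 4 digits are (1, 3, 9, 8).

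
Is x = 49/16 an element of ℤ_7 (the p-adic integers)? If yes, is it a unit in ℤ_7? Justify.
x ∈ ℤ_7 but not a unit; v_7(x) = 2 > 0

ℤ_7 = {x ∈ ℚ_7 : v_7(x) ≥ 0} and ℤ_7^× = {x ∈ ℤ_7 : v_7(x) = 0}. Here v_7(49/16) = v_7(num) − v_7(den) = 2; compare against these criteria.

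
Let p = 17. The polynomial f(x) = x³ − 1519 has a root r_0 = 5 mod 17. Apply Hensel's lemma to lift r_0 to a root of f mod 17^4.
r_3 = 59862 (mod 83521)

Hensel: r_{i+1} = r_i − f(r_i)/f′(r_i) mod 17^{i+2}, where f′(x) = 3x². Iterate:
  r_0 = 5 (mod 17)
  r_1 = 39 (mod 289)
  r_2 = 906 (mod 4913)
  r_3 = 59862 (mod 83521)
Final: r = 59862 with f(r) ≡ 0 mod 17^4.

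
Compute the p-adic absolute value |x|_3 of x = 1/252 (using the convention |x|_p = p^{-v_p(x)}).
|1/252|_3 = 9

Step 1 — compute v_3(x) by factoring powers of 3 out of the numerator and denominator: v_3(1/252) = -2. Step 2 — apply |x|_p = p^{-v_p(x)} = 3^{2} = 9.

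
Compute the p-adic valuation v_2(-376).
v_2(-376) = 3

v_2(n) is the largest exponent k such that 2^k divides n. Factor out: -376 = -2^3 · 47. (Sign doesn't affect v_p.) So v_2(-376) = 3.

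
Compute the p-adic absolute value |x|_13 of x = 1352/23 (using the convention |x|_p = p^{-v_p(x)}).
|1352/23|_13 = 1/169

Step 1 — compute v_13(x) by factoring powers of 13 out of the numerator and denominator: v_13(1352/23) = 2. Step 2 — apply |x|_p = p^{-v_p(x)} = 13^{-2} = 1/169.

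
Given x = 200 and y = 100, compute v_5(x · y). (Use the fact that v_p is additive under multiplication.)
v_5(20000) = 4

v_p(x) = 2 (factor: 200 = 5^2 · 8); v_p(y) = 2 (factor: 100 = 5^2 · 4). Additivity: v_p(xy) = v_p(x) + v_p(y) = 2 + 2 = 4. (Direct check: xy = 20000 = 5^4 · (32).)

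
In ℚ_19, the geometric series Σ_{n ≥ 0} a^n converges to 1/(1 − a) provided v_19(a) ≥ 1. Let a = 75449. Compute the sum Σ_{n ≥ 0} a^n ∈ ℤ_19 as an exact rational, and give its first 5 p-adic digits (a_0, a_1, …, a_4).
Σ a^n = 1/(1 − a) = -1/75448;  first 5 digits = (1, 0, 0, 11, 0)

v_19(a) = 3 ≥ 1, so the series converges in ℤ_19 to 1/(1 − a) = 1/(1 − 75449) = -1/75448. Expand this rational in ℤ_19: compute digits iteratively via d_i = x_i mod 19, x_{i+1} = (x_i − d_i)/19. The first 5 digits are (1, 0, 0, 11, 0).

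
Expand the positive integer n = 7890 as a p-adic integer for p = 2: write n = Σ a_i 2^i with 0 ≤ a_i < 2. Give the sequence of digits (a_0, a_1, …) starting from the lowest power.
(a_0, a_1, …) = (0, 1, 0, 0, 1, 0, 1, 1, 0, 1, 1, 1, 1)

Repeated division by 2 gives the digits low-to-high: 7890 = 1·2^1 + 1·2^4 + 1·2^6 + 1·2^7 + 1·2^9 + 1·2^10 + 1·2^11 + 1·2^12. Digit sequence: (0, 1, 0, 0, 1, 0, 1, 1, 0, 1, 1, 1, 1).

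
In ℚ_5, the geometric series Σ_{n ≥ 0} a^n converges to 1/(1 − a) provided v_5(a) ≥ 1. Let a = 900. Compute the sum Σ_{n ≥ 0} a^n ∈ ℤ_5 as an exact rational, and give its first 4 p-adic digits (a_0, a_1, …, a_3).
Σ a^n = 1/(1 − a) = -1/899;  first 4 digits = (1, 0, 1, 2)

v_5(a) = 2 ≥ 1, so the series converges in ℤ_5 to 1/(1 − a) = 1/(1 − 900) = -1/899. Expand this rational in ℤ_5: compute digits iteratively via d_i = x_i mod 5, x_{i+1} = (x_i − d_i)/5. The first 4 digits are (1, 0, 1, 2).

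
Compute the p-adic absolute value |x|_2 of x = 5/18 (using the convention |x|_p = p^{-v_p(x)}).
|5/18|_2 = 2

Step 1 — compute v_2(x) by factoring powers of 2 out of the numerator and denominator: v_2(5/18) = -1. Step 2 — apply |x|_p = p^{-v_p(x)} = 2^{1} = 2.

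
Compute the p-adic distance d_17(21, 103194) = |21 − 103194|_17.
d_17(21, 103194) = 1/4913

Step 1 — x − y = 21 − 103194 = -103173. Step 2 — v_17(-103173) = 3 (factor: -103173 = −(17^3 · 21); the sign does not affect v_p). Step 3 — |x − y|_17 = 17^{-3} = 1/4913.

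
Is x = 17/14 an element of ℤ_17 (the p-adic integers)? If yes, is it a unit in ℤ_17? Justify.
x ∈ ℤ_17 but not a unit; v_17(x) = 1 > 0

ℤ_17 = {x ∈ ℚ_17 : v_17(x) ≥ 0} and ℤ_17^× = {x ∈ ℤ_17 : v_17(x) = 0}. Here v_17(17/14) = v_17(num) − v_17(den) = 1; compare against these criteria.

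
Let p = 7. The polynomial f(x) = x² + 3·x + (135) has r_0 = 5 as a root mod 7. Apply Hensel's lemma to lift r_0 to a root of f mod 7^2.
r_1 = 33 (mod 49)

Hensel: r_{i+1} = r_i − f(r_i)·(f′(r_i))^{-1} mod 7^{i+2}, f′(x) = 2x + 3. Iterate:
  r_0 = 5 (mod 7)
  r_1 = 33 (mod 49)
Final: r = 33 satisfies f(r) ≡ 0 mod 7^2.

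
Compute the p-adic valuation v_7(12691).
v_7(12691) = 3

v_7(n) is the largest exponent k such that 7^k divides n. Factor out: 12691 = 7^3 · 37. (Sign doesn't affect v_p.) So v_7(12691) = 3.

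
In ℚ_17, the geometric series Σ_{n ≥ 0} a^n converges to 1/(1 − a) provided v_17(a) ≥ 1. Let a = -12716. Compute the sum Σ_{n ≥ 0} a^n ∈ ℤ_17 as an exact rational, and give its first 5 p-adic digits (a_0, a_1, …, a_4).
Σ a^n = 1/(1 − a) = 1/12717;  first 5 digits = (1, 0, 7, 14, 14)

v_17(a) = 2 ≥ 1, so the series converges in ℤ_17 to 1/(1 − a) = 1/(1 − (-12716)) = 1/12717. Expand this rational in ℤ_17: compute digits iteratively via d_i = x_i mod 17, x_{i+1} = (x_i − d_i)/17. The first 5 digits are (1, 0, 7, 14, 14).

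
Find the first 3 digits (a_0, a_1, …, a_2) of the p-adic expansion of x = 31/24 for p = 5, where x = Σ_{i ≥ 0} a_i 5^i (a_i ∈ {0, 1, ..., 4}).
(a_0, …, a_2) = (4, 3, 2)

v_5(31/24) = 0 (numerator and denominator both coprime to 5), so x ∈ ℤ_5^×. Compute digits iteratively via a_i = x_i mod 5, x_{i+1} = (x_i − a_i)/5, with x_0 = x:
  x_0 = 31/24;  a_0 = 4;  x_1 = (x_0 − 4)/5 = -13/24
  x_1 = -13/24;  a_1 = 3;  x_2 = (x_1 − 3)/5 = -17/24
  x_2 = -17/24;  a_2 = 2;  x_3 = (x_2 − 2)/5 = -13/24
Digits: (4, 3, 2).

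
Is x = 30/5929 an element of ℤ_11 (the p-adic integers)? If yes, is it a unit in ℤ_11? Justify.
x ∉ ℤ_11 (v_11(x) = -2 < 0)

ℤ_11 = {x ∈ ℚ_11 : v_11(x) ≥ 0} and ℤ_11^× = {x ∈ ℤ_11 : v_11(x) = 0}. Here v_11(30/5929) = v_11(num) − v_11(den) = -2; compare against these criteria.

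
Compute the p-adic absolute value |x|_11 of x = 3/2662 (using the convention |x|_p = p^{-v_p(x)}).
|3/2662|_11 = 1331

Step 1 — compute v_11(x) by factoring powers of 11 out of the numerator and denominator: v_11(3/2662) = -3. Step 2 — apply |x|_p = p^{-v_p(x)} = 11^{3} = 1331.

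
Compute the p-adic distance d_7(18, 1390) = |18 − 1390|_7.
d_7(18, 1390) = 1/343

Step 1 — x − y = 18 − 1390 = -1372. Step 2 — v_7(-1372) = 3 (factor: -1372 = −(7^3 · 4); the sign does not affect v_p). Step 3 — |x − y|_7 = 7^{-3} = 1/343.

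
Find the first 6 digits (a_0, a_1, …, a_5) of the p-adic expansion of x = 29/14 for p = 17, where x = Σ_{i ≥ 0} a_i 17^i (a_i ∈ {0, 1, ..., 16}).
(a_0, …, a_5) = (13, 3, 1, 6, 13, 15)

v_17(29/14) = 0 (numerator and denominator both coprime to 17), so x ∈ ℤ_17^×. Compute digits iteratively via a_i = x_i mod 17, x_{i+1} = (x_i − a_i)/17, with x_0 = x:
  x_0 = 29/14;  a_0 = 13;  x_1 = (x_0 − 13)/17 = -9/14
  x_1 = -9/14;  a_1 = 3;  x_2 = (x_1 − 3)/17 = -3/14
  x_2 = -3/14;  a_2 = 1;  x_3 = (x_2 − 1)/17 = -1/14
  x_3 = -1/14;  a_3 = 6;  x_4 = (x_3 − 6)/17 = -5/14
  x_4 = -5/14;  a_4 = 13;  x_5 = (x_4 − 13)/17 = -11/14
  x_5 = -11/14;  a_5 = 15;  x_6 = (x_5 − 15)/17 = -13/14
Digits: (13, 3, 1, 6, 13, 15).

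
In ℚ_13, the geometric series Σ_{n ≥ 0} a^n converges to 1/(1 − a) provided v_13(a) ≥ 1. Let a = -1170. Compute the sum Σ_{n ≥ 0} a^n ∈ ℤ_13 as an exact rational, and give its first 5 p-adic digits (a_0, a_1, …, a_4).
Σ a^n = 1/(1 − a) = 1/1171;  first 5 digits = (1, 1, 7, 12, 1)

v_13(a) = 1 ≥ 1, so the series converges in ℤ_13 to 1/(1 − a) = 1/(1 − (-1170)) = 1/1171. Expand this rational in ℤ_13: compute digits iteratively via d_i = x_i mod 13, x_{i+1} = (x_i − d_i)/13. The first 5 digits are (1, 1, 7, 12, 1).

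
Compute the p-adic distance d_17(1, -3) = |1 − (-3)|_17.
d_17(1, -3) = 1

Step 1 — x − y = 1 − (-3) = 4. Step 2 — v_17(4) = 0 (factor: 4 = (17^0 · 4); the sign does not affect v_p). Step 3 — |x − y|_17 = 17^{0} = 1.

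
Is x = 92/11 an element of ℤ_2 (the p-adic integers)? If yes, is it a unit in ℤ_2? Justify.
x ∈ ℤ_2 but not a unit; v_2(x) = 2 > 0

ℤ_2 = {x ∈ ℚ_2 : v_2(x) ≥ 0} and ℤ_2^× = {x ∈ ℤ_2 : v_2(x) = 0}. Here v_2(92/11) = v_2(num) − v_2(den) = 2; compare against these criteria.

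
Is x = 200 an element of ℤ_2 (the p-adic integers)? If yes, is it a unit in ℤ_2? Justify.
x ∈ ℤ_2 but not a unit; v_2(x) = 3 > 0

ℤ_2 = {x ∈ ℚ_2 : v_2(x) ≥ 0} and ℤ_2^× = {x ∈ ℤ_2 : v_2(x) = 0}. Here v_2(200) = v_2(num) − v_2(den) = 3; compare against these criteria.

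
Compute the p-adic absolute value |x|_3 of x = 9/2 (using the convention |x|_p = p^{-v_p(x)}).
|9/2|_3 = 1/9

Step 1 — compute v_3(x) by factoring powers of 3 out of the numerator and denominator: v_3(9/2) = 2. Step 2 — apply |x|_p = p^{-v_p(x)} = 3^{-2} = 1/9.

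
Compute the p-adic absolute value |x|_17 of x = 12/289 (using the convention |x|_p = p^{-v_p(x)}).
|12/289|_17 = 289

Step 1 — compute v_17(x) by factoring powers of 17 out of the numerator and denominator: v_17(12/289) = -2. Step 2 — apply |x|_p = p^{-v_p(x)} = 17^{2} = 289.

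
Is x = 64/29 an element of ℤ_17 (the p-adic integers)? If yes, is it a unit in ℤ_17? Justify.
x ∈ ℤ_17^× (unit); v_17(x) = 0

ℤ_17 = {x ∈ ℚ_17 : v_17(x) ≥ 0} and ℤ_17^× = {x ∈ ℤ_17 : v_17(x) = 0}. Here v_17(64/29) = v_17(num) − v_17(den) = 0; compare against these criteria.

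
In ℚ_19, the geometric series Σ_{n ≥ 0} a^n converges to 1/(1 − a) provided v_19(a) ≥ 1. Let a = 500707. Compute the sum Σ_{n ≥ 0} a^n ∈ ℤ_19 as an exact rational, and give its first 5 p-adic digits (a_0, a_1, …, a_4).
Σ a^n = 1/(1 − a) = -1/500706;  first 5 digits = (1, 0, 0, 16, 3)

v_19(a) = 3 ≥ 1, so the series converges in ℤ_19 to 1/(1 − a) = 1/(1 − 500707) = -1/500706. Expand this rational in ℤ_19: compute digits iteratively via d_i = x_i mod 19, x_{i+1} = (x_i − d_i)/19. The first 5 digits are (1, 0, 0, 16, 3).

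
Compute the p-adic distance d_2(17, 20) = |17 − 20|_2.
d_2(17, 20) = 1

Step 1 — x − y = 17 − 20 = -3. Step 2 — v_2(-3) = 0 (factor: -3 = −(2^0 · 3); the sign does not affect v_p). Step 3 — |x − y|_2 = 2^{0} = 1.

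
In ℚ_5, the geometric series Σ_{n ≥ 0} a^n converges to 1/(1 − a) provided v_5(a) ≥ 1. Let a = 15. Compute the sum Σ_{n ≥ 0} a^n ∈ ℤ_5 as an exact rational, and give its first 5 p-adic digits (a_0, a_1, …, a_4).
Σ a^n = 1/(1 − a) = -1/14;  first 5 digits = (1, 3, 4, 3, 1)

v_5(a) = 1 ≥ 1, so the series converges in ℤ_5 to 1/(1 − a) = 1/(1 − 15) = -1/14. Expand this rational in ℤ_5: compute digits iteratively via d_i = x_i mod 5, x_{i+1} = (x_i − d_i)/5. The first 5 digits are (1, 3, 4, 3, 1).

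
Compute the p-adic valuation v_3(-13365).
v_3(-13365) = 5

v_3(n) is the largest exponent k such that 3^k divides n. Factor out: -13365 = -3^5 · 55. (Sign doesn't affect v_p.) So v_3(-13365) = 5.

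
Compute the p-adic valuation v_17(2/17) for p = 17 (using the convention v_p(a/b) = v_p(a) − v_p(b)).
v_17(2/17) = -1

Factor powers of 17 from the numerator and denominator of the reduced fraction: 2 = 17^0 · 2 and 17 = 17^1 · 1. Apply v_p(a/b) = v_p(a) − v_p(b): v_17(2/17) = 0 − 1 = -1.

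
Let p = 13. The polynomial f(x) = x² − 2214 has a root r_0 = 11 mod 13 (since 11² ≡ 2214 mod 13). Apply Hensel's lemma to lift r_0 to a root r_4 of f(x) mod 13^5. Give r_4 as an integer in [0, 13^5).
r_4 = 13557 (mod 371293)

Hensel's recurrence: r_{i+1} = r_i − f(r_i)·(f′(r_i))^{-1} mod 13^{i+2}, with f′(x) = 2x. Iterate:
  r_0 = 11 (mod 13)
  r_1 = 37 (mod 169)
  r_2 = 375 (mod 2197)
  r_3 = 13557 (mod 28561)
  r_4 = 13557 (mod 371293)
Final: r_4 = 13557, and one checks f(r_4) ≡ 0 mod 13^5.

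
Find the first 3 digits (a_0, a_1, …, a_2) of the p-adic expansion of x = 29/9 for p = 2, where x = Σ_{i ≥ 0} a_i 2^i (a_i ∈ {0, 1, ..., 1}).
(a_0, …, a_2) = (1, 0, 1)

v_2(29/9) = 0 (numerator and denominator both coprime to 2), so x ∈ ℤ_2^×. Compute digits iteratively via a_i = x_i mod 2, x_{i+1} = (x_i − a_i)/2, with x_0 = x:
  x_0 = 29/9;  a_0 = 1;  x_1 = (x_0 − 1)/2 = 10/9
  x_1 = 10/9;  a_1 = 0;  x_2 = (x_1 − 0)/2 = 5/9
  x_2 = 5/9;  a_2 = 1;  x_3 = (x_2 − 1)/2 = -2/9
Digits: (1, 0, 1).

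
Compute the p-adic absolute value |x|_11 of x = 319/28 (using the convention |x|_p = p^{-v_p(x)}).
|319/28|_11 = 1/11

Step 1 — compute v_11(x) by factoring powers of 11 out of the numerator and denominator: v_11(319/28) = 1. Step 2 — apply |x|_p = p^{-v_p(x)} = 11^{-1} = 1/11.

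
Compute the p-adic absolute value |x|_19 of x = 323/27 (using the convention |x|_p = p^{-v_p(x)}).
|323/27|_19 = 1/19

Step 1 — compute v_19(x) by factoring powers of 19 out of the numerator and denominator: v_19(323/27) = 1. Step 2 — apply |x|_p = p^{-v_p(x)} = 19^{-1} = 1/19.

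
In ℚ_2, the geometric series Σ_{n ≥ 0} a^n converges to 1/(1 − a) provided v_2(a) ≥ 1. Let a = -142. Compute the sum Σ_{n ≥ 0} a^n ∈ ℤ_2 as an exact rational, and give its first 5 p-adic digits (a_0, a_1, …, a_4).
Σ a^n = 1/(1 − a) = 1/143;  first 5 digits = (1, 1, 1, 1, 0)

v_2(a) = 1 ≥ 1, so the series converges in ℤ_2 to 1/(1 − a) = 1/(1 − (-142)) = 1/143. Expand this rational in ℤ_2: compute digits iteratively via d_i = x_i mod 2, x_{i+1} = (x_i − d_i)/2. The first 5 digits are (1, 1, 1, 1, 0).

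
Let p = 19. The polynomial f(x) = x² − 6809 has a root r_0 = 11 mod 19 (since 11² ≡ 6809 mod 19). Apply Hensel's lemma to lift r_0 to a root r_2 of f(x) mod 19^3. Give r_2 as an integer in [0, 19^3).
r_2 = 6091 (mod 6859)

Hensel's recurrence: r_{i+1} = r_i − f(r_i)·(f′(r_i))^{-1} mod 19^{i+2}, with f′(x) = 2x. Iterate:
  r_0 = 11 (mod 19)
  r_1 = 315 (mod 361)
  r_2 = 6091 (mod 6859)
Final: r_2 = 6091, and one checks f(r_2) ≡ 0 mod 19^3.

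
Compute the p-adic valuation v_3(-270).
v_3(-270) = 3

v_3(n) is the largest exponent k such that 3^k divides n. Factor out: -270 = -3^3 · 10. (Sign doesn't affect v_p.) So v_3(-270) = 3.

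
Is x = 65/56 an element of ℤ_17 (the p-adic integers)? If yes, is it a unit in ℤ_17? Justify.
x ∈ ℤ_17^× (unit); v_17(x) = 0

ℤ_17 = {x ∈ ℚ_17 : v_17(x) ≥ 0} and ℤ_17^× = {x ∈ ℤ_17 : v_17(x) = 0}. Here v_17(65/56) = v_17(num) − v_17(den) = 0; compare against these criteria.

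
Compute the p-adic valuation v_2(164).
v_2(164) = 2

v_2(n) is the largest exponent k such that 2^k divides n. Factor out: 164 = 2^2 · 41. (Sign doesn't affect v_p.) So v_2(164) = 2.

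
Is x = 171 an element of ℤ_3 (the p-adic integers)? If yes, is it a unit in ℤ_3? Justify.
x ∈ ℤ_3 but not a unit; v_3(x) = 2 > 0

ℤ_3 = {x ∈ ℚ_3 : v_3(x) ≥ 0} and ℤ_3^× = {x ∈ ℤ_3 : v_3(x) = 0}. Here v_3(171) = v_3(num) − v_3(den) = 2; compare against these criteria.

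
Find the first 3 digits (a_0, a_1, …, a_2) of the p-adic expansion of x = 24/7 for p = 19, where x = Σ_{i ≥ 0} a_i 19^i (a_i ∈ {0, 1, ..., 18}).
(a_0, …, a_2) = (17, 2, 8)

v_19(24/7) = 0 (numerator and denominator both coprime to 19), so x ∈ ℤ_19^×. Compute digits iteratively via a_i = x_i mod 19, x_{i+1} = (x_i − a_i)/19, with x_0 = x:
  x_0 = 24/7;  a_0 = 17;  x_1 = (x_0 − 17)/19 = -5/7
  x_1 = -5/7;  a_1 = 2;  x_2 = (x_1 − 2)/19 = -1/7
  x_2 = -1/7;  a_2 = 8;  x_3 = (x_2 − 8)/19 = -3/7
Digits: (17, 2, 8).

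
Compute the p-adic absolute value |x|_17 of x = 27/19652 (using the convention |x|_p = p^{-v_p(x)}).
|27/19652|_17 = 4913

Step 1 — compute v_17(x) by factoring powers of 17 out of the numerator and denominator: v_17(27/19652) = -3. Step 2 — apply |x|_p = p^{-v_p(x)} = 17^{3} = 4913.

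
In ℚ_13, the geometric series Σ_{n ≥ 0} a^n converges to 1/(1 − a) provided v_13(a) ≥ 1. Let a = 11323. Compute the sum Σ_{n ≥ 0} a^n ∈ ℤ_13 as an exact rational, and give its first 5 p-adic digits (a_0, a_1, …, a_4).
Σ a^n = 1/(1 − a) = -1/11322;  first 5 digits = (1, 0, 2, 5, 4)

v_13(a) = 2 ≥ 1, so the series converges in ℤ_13 to 1/(1 − a) = 1/(1 − 11323) = -1/11322. Expand this rational in ℤ_13: compute digits iteratively via d_i = x_i mod 13, x_{i+1} = (x_i − d_i)/13. The first 5 digits are (1, 0, 2, 5, 4).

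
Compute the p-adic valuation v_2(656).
v_2(656) = 4

v_2(n) is the largest exponent k such that 2^k divides n. Factor out: 656 = 2^4 · 41. (Sign doesn't affect v_p.) So v_2(656) = 4.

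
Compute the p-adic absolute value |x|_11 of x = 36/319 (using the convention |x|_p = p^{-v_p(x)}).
|36/319|_11 = 11

Step 1 — compute v_11(x) by factoring powers of 11 out of the numerator and denominator: v_11(36/319) = -1. Step 2 — apply |x|_p = p^{-v_p(x)} = 11^{1} = 11.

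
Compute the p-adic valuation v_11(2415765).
v_11(2415765) = 5

v_11(n) is the largest exponent k such that 11^k divides n. Factor out: 2415765 = 11^5 · 15. (Sign doesn't affect v_p.) So v_11(2415765) = 5.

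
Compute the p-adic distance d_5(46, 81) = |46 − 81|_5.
d_5(46, 81) = 1/5

Step 1 — x − y = 46 − 81 = -35. Step 2 — v_5(-35) = 1 (factor: -35 = −(5^1 · 7); the sign does not affect v_p). Step 3 — |x − y|_5 = 5^{-1} = 1/5.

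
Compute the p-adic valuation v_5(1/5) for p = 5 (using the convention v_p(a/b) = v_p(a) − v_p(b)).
v_5(1/5) = -1

Factor powers of 5 from the numerator and denominator of the reduced fraction: 1 = 5^0 · 1 and 5 = 5^1 · 1. Apply v_p(a/b) = v_p(a) − v_p(b): v_5(1/5) = 0 − 1 = -1.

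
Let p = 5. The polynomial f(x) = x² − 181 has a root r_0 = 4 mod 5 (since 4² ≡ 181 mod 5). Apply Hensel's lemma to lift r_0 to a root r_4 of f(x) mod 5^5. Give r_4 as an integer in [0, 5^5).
r_4 = 1959 (mod 3125)

Hensel's recurrence: r_{i+1} = r_i − f(r_i)·(f′(r_i))^{-1} mod 5^{i+2}, with f′(x) = 2x. Iterate:
  r_0 = 4 (mod 5)
  r_1 = 9 (mod 25)
  r_2 = 84 (mod 125)
  r_3 = 84 (mod 625)
  r_4 = 1959 (mod 3125)
Final: r_4 = 1959, and one checks f(r_4) ≡ 0 mod 5^5.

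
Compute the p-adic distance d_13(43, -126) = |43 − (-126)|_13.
d_13(43, -126) = 1/169

Step 1 — x − y = 43 − (-126) = 169. Step 2 — v_13(169) = 2 (factor: 169 = (13^2 · 1); the sign does not affect v_p). Step 3 — |x − y|_13 = 13^{-2} = 1/169.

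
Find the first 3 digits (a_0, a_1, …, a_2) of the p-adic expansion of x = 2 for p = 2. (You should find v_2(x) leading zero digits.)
(a_0, …, a_2) = (0, 1, 0)

v_2(2) = 1, so a_0 = ... = a_0 = 0. Factor out: x = 2^1 · u with u = 1 a unit in ℤ_2. Expand u iteratively via a_{v+i} = u_i mod 2, u_{i+1} = (u_i − a_{v+i})/2:
  u_0 = 1;  a_1 = 1;  u_1 = (u_0 − 1)/2 = 0
  u_1 = 0;  a_2 = 0;  u_2 = (u_1 − 0)/2 = 0
Digits: (0, 1, 0).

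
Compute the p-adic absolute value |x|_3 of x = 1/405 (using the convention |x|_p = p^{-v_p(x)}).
|1/405|_3 = 81

Step 1 — compute v_3(x) by factoring powers of 3 out of the numerator and denominator: v_3(1/405) = -4. Step 2 — apply |x|_p = p^{-v_p(x)} = 3^{4} = 81.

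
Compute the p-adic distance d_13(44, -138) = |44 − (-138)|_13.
d_13(44, -138) = 1/13

Step 1 — x − y = 44 − (-138) = 182. Step 2 — v_13(182) = 1 (factor: 182 = (13^1 · 14); the sign does not affect v_p). Step 3 — |x − y|_13 = 13^{-1} = 1/13.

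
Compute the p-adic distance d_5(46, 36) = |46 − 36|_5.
d_5(46, 36) = 1/5

Step 1 — x − y = 46 − 36 = 10. Step 2 — v_5(10) = 1 (factor: 10 = (5^1 · 2); the sign does not affect v_p). Step 3 — |x − y|_5 = 5^{-1} = 1/5.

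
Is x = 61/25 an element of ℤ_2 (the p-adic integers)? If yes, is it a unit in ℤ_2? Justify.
x ∈ ℤ_2^× (unit); v_2(x) = 0

ℤ_2 = {x ∈ ℚ_2 : v_2(x) ≥ 0} and ℤ_2^× = {x ∈ ℤ_2 : v_2(x) = 0}. Here v_2(61/25) = v_2(num) − v_2(den) = 0; compare against these criteria.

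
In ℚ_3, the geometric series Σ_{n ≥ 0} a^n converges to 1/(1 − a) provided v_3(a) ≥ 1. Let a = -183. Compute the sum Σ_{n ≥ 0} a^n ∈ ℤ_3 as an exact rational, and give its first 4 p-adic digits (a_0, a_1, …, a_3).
Σ a^n = 1/(1 − a) = 1/184;  first 4 digits = (1, 2, 1, 2)

v_3(a) = 1 ≥ 1, so the series converges in ℤ_3 to 1/(1 − a) = 1/(1 − (-183)) = 1/184. Expand this rational in ℤ_3: compute digits iteratively via d_i = x_i mod 3, x_{i+1} = (x_i − d_i)/3. The first 4 digits are (1, 2, 1, 2).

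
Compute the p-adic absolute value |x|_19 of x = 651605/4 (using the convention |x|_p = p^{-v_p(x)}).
|651605/4|_19 = 1/130321

Step 1 — compute v_19(x) by factoring powers of 19 out of the numerator and denominator: v_19(651605/4) = 4. Step 2 — apply |x|_p = p^{-v_p(x)} = 19^{-4} = 1/130321.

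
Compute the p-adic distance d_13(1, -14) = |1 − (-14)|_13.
d_13(1, -14) = 1

Step 1 — x − y = 1 − (-14) = 15. Step 2 — v_13(15) = 0 (factor: 15 = (13^0 · 15); the sign does not affect v_p). Step 3 — |x − y|_13 = 13^{0} = 1.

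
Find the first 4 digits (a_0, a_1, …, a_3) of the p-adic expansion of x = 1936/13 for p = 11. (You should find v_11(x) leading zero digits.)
(a_0, …, a_3) = (0, 0, 8, 7)

v_11(1936/13) = 2, so a_0 = ... = a_1 = 0. Factor out: x = 11^2 · u with u = 16/13 a unit in ℤ_11. Expand u iteratively via a_{v+i} = u_i mod 11, u_{i+1} = (u_i − a_{v+i})/11:
  u_0 = 16/13;  a_2 = 8;  u_1 = (u_0 − 8)/11 = -8/13
  u_1 = -8/13;  a_3 = 7;  u_2 = (u_1 − 7)/11 = -9/13
Digits: (0, 0, 8, 7).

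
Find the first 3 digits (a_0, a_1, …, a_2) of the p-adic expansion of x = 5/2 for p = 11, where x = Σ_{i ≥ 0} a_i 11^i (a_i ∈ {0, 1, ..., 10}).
(a_0, …, a_2) = (8, 5, 5)

v_11(5/2) = 0 (numerator and denominator both coprime to 11), so x ∈ ℤ_11^×. Compute digits iteratively via a_i = x_i mod 11, x_{i+1} = (x_i − a_i)/11, with x_0 = x:
  x_0 = 5/2;  a_0 = 8;  x_1 = (x_0 − 8)/11 = -1/2
  x_1 = -1/2;  a_1 = 5;  x_2 = (x_1 − 5)/11 = -1/2
  x_2 = -1/2;  a_2 = 5;  x_3 = (x_2 − 5)/11 = -1/2
Digits: (8, 5, 5).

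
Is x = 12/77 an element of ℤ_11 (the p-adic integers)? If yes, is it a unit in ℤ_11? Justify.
x ∉ ℤ_11 (v_11(x) = -1 < 0)

ℤ_11 = {x ∈ ℚ_11 : v_11(x) ≥ 0} and ℤ_11^× = {x ∈ ℤ_11 : v_11(x) = 0}. Here v_11(12/77) = v_11(num) − v_11(den) = -1; compare against these criteria.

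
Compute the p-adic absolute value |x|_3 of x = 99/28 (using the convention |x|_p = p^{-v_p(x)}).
|99/28|_3 = 1/9

Step 1 — compute v_3(x) by factoring powers of 3 out of the numerator and denominator: v_3(99/28) = 2. Step 2 — apply |x|_p = p^{-v_p(x)} = 3^{-2} = 1/9.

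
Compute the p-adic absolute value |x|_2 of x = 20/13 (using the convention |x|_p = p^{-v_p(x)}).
|20/13|_2 = 1/4

Step 1 — compute v_2(x) by factoring powers of 2 out of the numerator and denominator: v_2(20/13) = 2. Step 2 — apply |x|_p = p^{-v_p(x)} = 2^{-2} = 1/4.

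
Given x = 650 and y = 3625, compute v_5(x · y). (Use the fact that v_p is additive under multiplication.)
v_5(2356250) = 5

v_p(x) = 2 (factor: 650 = 5^2 · 26); v_p(y) = 3 (factor: 3625 = 5^3 · 29). Additivity: v_p(xy) = v_p(x) + v_p(y) = 2 + 3 = 5. (Direct check: xy = 2356250 = 5^5 · (754).)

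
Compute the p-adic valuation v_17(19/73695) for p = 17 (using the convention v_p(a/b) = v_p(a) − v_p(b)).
v_17(19/73695) = -3

Factor powers of 17 from the numerator and denominator of the reduced fraction: 19 = 17^0 · 19 and 73695 = 17^3 · 15. Apply v_p(a/b) = v_p(a) − v_p(b): v_17(19/73695) = 0 − 3 = -3.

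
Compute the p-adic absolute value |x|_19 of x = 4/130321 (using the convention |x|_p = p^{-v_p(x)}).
|4/130321|_19 = 130321

Step 1 — compute v_19(x) by factoring powers of 19 out of the numerator and denominator: v_19(4/130321) = -4. Step 2 — apply |x|_p = p^{-v_p(x)} = 19^{4} = 130321.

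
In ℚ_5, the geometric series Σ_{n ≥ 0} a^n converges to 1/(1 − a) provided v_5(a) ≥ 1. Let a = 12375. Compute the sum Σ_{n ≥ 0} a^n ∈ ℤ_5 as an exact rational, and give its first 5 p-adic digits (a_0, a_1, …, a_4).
Σ a^n = 1/(1 − a) = -1/12374;  first 5 digits = (1, 0, 0, 4, 4)

v_5(a) = 3 ≥ 1, so the series converges in ℤ_5 to 1/(1 − a) = 1/(1 − 12375) = -1/12374. Expand this rational in ℤ_5: compute digits iteratively via d_i = x_i mod 5, x_{i+1} = (x_i − d_i)/5. The first 5 digits are (1, 0, 0, 4, 4).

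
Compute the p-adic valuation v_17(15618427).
v_17(15618427) = 5

v_17(n) is the largest exponent k such that 17^k divides n. Factor out: 15618427 = 17^5 · 11. (Sign doesn't affect v_p.) So v_17(15618427) = 5.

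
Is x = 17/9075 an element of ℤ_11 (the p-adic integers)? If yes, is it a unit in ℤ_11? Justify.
x ∉ ℤ_11 (v_11(x) = -2 < 0)

ℤ_11 = {x ∈ ℚ_11 : v_11(x) ≥ 0} and ℤ_11^× = {x ∈ ℤ_11 : v_11(x) = 0}. Here v_11(17/9075) = v_11(num) − v_11(den) = -2; compare against these criteria.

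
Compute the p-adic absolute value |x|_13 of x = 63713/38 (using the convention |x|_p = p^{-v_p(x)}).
|63713/38|_13 = 1/2197

Step 1 — compute v_13(x) by factoring powers of 13 out of the numerator and denominator: v_13(63713/38) = 3. Step 2 — apply |x|_p = p^{-v_p(x)} = 13^{-3} = 1/2197.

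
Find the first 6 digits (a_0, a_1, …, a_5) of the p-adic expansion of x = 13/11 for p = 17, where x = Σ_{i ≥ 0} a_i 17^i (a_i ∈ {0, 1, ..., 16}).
(a_0, …, a_5) = (12, 4, 9, 1, 3, 6)

v_17(13/11) = 0 (numerator and denominator both coprime to 17), so x ∈ ℤ_17^×. Compute digits iteratively via a_i = x_i mod 17, x_{i+1} = (x_i − a_i)/17, with x_0 = x:
  x_0 = 13/11;  a_0 = 12;  x_1 = (x_0 − 12)/17 = -7/11
  x_1 = -7/11;  a_1 = 4;  x_2 = (x_1 − 4)/17 = -3/11
  x_2 = -3/11;  a_2 = 9;  x_3 = (x_2 − 9)/17 = -6/11
  x_3 = -6/11;  a_3 = 1;  x_4 = (x_3 − 1)/17 = -1/11
  x_4 = -1/11;  a_4 = 3;  x_5 = (x_4 − 3)/17 = -2/11
  x_5 = -2/11;  a_5 = 6;  x_6 = (x_5 − 6)/17 = -4/11
Digits: (12, 4, 9, 1, 3, 6).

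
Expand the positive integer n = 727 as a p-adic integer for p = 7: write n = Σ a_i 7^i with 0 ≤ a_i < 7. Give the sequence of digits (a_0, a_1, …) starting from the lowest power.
(a_0, a_1, …) = (6, 5, 0, 2)

Repeated division by 7 gives the digits low-to-high: 727 = 6 + 5·7^1 + 2·7^3. Digit sequence: (6, 5, 0, 2).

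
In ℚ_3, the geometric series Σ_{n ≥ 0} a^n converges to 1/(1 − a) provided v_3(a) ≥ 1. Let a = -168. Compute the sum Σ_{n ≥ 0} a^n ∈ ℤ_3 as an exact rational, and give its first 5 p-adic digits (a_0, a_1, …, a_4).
Σ a^n = 1/(1 − a) = 1/169;  first 5 digits = (1, 1, 0, 2, 2)

v_3(a) = 1 ≥ 1, so the series converges in ℤ_3 to 1/(1 − a) = 1/(1 − (-168)) = 1/169. Expand this rational in ℤ_3: compute digits iteratively via d_i = x_i mod 3, x_{i+1} = (x_i − d_i)/3. The first 5 digits are (1, 1, 0, 2, 2).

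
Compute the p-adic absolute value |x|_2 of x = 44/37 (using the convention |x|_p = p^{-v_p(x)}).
|44/37|_2 = 1/4

Step 1 — compute v_2(x) by factoring powers of 2 out of the numerator and denominator: v_2(44/37) = 2. Step 2 — apply |x|_p = p^{-v_p(x)} = 2^{-2} = 1/4.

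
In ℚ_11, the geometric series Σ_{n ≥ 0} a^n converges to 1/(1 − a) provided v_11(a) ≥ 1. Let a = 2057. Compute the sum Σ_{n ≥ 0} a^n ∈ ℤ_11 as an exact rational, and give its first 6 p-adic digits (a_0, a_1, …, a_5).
Σ a^n = 1/(1 − a) = -1/2056;  first 6 digits = (1, 0, 6, 1, 3, 4)

v_11(a) = 2 ≥ 1, so the series converges in ℤ_11 to 1/(1 − a) = 1/(1 − 2057) = -1/2056. Expand this rational in ℤ_11: compute digits iteratively via d_i = x_i mod 11, x_{i+1} = (x_i − d_i)/11. The first 6 digits are (1, 0, 6, 1, 3, 4).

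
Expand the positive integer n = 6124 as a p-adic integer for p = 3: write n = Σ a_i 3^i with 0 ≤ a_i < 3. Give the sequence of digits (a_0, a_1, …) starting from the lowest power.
(a_0, a_1, …) = (1, 1, 2, 1, 0, 1, 2, 2)

Repeated division by 3 gives the digits low-to-high: 6124 = 1 + 1·3^1 + 2·3^2 + 1·3^3 + 1·3^5 + 2·3^6 + 2·3^7. Digit sequence: (1, 1, 2, 1, 0, 1, 2, 2).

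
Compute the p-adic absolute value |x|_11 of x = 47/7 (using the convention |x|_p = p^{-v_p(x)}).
|47/7|_11 = 1

Step 1 — compute v_11(x) by factoring powers of 11 out of the numerator and denominator: v_11(47/7) = 0. Step 2 — apply |x|_p = p^{-v_p(x)} = 11^{0} = 1.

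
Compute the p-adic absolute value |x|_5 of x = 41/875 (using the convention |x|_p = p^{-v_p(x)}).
|41/875|_5 = 125

Step 1 — compute v_5(x) by factoring powers of 5 out of the numerator and denominator: v_5(41/875) = -3. Step 2 — apply |x|_p = p^{-v_p(x)} = 5^{3} = 125.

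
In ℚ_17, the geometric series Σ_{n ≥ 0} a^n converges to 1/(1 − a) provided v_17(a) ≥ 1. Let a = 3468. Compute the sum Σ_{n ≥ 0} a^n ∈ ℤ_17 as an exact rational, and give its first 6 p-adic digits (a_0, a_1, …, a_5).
Σ a^n = 1/(1 − a) = -1/3467;  first 6 digits = (1, 0, 12, 0, 8, 8)

v_17(a) = 2 ≥ 1, so the series converges in ℤ_17 to 1/(1 − a) = 1/(1 − 3468) = -1/3467. Expand this rational in ℤ_17: compute digits iteratively via d_i = x_i mod 17, x_{i+1} = (x_i − d_i)/17. The first 6 digits are (1, 0, 12, 0, 8, 8).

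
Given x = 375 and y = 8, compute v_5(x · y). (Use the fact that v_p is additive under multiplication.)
v_5(3000) = 3

v_p(x) = 3 (factor: 375 = 5^3 · 3); v_p(y) = 0 (factor: 8 = 5^0 · 8). Additivity: v_p(xy) = v_p(x) + v_p(y) = 3 + 0 = 3. (Direct check: xy = 3000 = 5^3 · (24).)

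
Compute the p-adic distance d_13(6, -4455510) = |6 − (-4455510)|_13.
d_13(6, -4455510) = 1/371293

Step 1 — x − y = 6 − (-4455510) = 4455516. Step 2 — v_13(4455516) = 5 (factor: 4455516 = (13^5 · 12); the sign does not affect v_p). Step 3 — |x − y|_13 = 13^{-5} = 1/371293.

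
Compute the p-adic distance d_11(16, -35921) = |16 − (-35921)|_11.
d_11(16, -35921) = 1/1331

Step 1 — x − y = 16 − (-35921) = 35937. Step 2 — v_11(35937) = 3 (factor: 35937 = (11^3 · 27); the sign does not affect v_p). Step 3 — |x − y|_11 = 11^{-3} = 1/1331.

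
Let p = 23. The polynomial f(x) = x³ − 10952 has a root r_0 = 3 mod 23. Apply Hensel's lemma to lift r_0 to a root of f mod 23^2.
r_1 = 486 (mod 529)

Hensel: r_{i+1} = r_i − f(r_i)/f′(r_i) mod 23^{i+2}, where f′(x) = 3x². Iterate:
  r_0 = 3 (mod 23)
  r_1 = 486 (mod 529)
Final: r = 486 with f(r) ≡ 0 mod 23^2.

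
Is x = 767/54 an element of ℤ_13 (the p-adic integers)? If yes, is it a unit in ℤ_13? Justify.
x ∈ ℤ_13 but not a unit; v_13(x) = 1 > 0

ℤ_13 = {x ∈ ℚ_13 : v_13(x) ≥ 0} and ℤ_13^× = {x ∈ ℤ_13 : v_13(x) = 0}. Here v_13(767/54) = v_13(num) − v_13(den) = 1; compare against these criteria.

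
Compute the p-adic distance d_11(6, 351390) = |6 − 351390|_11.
d_11(6, 351390) = 1/14641

Step 1 — x − y = 6 − 351390 = -351384. Step 2 — v_11(-351384) = 4 (factor: -351384 = −(11^4 · 24); the sign does not affect v_p). Step 3 — |x − y|_11 = 11^{-4} = 1/14641.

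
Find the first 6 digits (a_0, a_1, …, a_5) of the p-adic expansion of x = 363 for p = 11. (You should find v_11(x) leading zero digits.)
(a_0, …, a_5) = (0, 0, 3, 0, 0, 0)

v_11(363) = 2, so a_0 = ... = a_1 = 0. Factor out: x = 11^2 · u with u = 3 a unit in ℤ_11. Expand u iteratively via a_{v+i} = u_i mod 11, u_{i+1} = (u_i − a_{v+i})/11:
  u_0 = 3;  a_2 = 3;  u_1 = (u_0 − 3)/11 = 0
  u_1 = 0;  a_3 = 0;  u_2 = (u_1 − 0)/11 = 0
  u_2 = 0;  a_4 = 0;  u_3 = (u_2 − 0)/11 = 0
  u_3 = 0;  a_5 = 0;  u_4 = (u_3 − 0)/11 = 0
Digits: (0, 0, 3, 0, 0, 0).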